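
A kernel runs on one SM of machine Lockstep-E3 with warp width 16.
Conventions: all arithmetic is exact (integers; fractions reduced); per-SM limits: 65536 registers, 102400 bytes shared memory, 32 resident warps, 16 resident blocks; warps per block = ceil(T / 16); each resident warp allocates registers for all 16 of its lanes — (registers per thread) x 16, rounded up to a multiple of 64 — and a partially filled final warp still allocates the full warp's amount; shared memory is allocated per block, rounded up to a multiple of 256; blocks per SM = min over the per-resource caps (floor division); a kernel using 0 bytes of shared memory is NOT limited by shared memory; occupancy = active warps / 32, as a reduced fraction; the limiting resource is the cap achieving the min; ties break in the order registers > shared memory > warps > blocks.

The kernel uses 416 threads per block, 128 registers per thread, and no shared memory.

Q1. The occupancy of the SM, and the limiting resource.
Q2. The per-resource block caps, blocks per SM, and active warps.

Answer: occupancy 13/16, limited by registers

registers: 1 block
shared memory: no limit (kernel uses none)
warps: 1 block
blocks: 16 blocks

Answer: 1 block, 26 active warps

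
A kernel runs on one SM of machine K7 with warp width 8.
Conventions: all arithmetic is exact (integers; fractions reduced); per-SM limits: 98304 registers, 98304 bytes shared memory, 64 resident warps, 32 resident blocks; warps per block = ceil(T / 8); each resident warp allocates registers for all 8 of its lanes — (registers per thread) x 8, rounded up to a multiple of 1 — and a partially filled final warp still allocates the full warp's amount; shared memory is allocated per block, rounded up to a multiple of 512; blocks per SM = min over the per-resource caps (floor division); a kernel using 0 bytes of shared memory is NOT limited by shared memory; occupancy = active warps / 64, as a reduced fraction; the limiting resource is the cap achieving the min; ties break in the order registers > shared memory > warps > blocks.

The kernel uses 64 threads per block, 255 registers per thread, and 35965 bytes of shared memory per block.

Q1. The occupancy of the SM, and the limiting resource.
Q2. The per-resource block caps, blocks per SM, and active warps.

Answer: occupancy 1/4, limited by shared memory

registers: 6 blocks
shared memory: 2 blocks
warps: 8 blocks
blocks: 32 blocks

Answer: 2 blocks, 16 active warps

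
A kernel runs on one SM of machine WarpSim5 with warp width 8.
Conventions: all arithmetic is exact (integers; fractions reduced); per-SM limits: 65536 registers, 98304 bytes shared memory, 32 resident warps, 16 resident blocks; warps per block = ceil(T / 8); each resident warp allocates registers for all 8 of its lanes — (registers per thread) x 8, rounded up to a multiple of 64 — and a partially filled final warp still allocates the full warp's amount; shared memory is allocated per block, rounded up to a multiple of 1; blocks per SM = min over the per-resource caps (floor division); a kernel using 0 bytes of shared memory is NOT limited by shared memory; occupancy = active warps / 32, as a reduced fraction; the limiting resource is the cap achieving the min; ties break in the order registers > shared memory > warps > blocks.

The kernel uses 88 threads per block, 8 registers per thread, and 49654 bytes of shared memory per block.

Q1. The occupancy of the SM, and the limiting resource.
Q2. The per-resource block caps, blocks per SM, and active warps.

Answer: occupancy 11/32, limited by shared memory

registers: 93 blocks
shared memory: 1 block
warps: 2 blocks
blocks: 16 blocks

Answer: 1 block, 11 active warps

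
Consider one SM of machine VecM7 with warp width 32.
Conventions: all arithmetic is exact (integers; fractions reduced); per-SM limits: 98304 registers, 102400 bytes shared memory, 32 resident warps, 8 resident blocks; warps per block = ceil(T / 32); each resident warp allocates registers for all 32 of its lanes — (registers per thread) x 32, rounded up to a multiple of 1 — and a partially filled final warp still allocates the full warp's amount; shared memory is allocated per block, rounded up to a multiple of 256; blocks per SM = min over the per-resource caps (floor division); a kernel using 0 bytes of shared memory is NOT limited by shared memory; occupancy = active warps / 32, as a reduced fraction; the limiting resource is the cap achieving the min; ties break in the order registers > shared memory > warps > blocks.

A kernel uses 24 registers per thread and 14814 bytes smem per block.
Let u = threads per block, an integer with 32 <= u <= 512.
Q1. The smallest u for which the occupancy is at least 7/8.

Answer: u = 129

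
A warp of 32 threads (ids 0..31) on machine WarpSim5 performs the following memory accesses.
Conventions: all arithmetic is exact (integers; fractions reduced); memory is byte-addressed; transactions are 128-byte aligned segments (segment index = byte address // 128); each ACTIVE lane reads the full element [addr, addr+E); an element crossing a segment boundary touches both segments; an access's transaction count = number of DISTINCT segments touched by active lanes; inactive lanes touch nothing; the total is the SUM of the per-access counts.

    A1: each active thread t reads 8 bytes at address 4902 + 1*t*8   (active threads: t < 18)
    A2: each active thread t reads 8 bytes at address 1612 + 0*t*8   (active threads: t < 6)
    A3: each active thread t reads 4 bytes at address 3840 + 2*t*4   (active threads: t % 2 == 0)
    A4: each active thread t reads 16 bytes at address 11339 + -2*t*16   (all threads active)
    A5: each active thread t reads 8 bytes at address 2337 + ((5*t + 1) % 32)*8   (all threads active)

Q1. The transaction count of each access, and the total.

A1: 2 transactions
A2: 1 transaction
A3: 2 transactions
A4: 9 transactions
A5: 3 transactions

Answer: 2,1,2,9,3; total 17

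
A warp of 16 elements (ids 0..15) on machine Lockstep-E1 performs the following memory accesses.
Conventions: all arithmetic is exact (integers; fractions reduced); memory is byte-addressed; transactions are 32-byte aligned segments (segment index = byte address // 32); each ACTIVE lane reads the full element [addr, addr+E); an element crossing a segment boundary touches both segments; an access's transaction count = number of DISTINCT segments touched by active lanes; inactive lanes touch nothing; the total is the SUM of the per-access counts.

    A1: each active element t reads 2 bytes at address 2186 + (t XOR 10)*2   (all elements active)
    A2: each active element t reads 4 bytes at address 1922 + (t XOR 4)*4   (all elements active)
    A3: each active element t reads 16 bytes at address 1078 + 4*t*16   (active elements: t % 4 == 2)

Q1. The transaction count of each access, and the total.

A1: 2 transactions
A2: 3 transactions
A3: 8 transactions

Answer: 2,3,8; total 13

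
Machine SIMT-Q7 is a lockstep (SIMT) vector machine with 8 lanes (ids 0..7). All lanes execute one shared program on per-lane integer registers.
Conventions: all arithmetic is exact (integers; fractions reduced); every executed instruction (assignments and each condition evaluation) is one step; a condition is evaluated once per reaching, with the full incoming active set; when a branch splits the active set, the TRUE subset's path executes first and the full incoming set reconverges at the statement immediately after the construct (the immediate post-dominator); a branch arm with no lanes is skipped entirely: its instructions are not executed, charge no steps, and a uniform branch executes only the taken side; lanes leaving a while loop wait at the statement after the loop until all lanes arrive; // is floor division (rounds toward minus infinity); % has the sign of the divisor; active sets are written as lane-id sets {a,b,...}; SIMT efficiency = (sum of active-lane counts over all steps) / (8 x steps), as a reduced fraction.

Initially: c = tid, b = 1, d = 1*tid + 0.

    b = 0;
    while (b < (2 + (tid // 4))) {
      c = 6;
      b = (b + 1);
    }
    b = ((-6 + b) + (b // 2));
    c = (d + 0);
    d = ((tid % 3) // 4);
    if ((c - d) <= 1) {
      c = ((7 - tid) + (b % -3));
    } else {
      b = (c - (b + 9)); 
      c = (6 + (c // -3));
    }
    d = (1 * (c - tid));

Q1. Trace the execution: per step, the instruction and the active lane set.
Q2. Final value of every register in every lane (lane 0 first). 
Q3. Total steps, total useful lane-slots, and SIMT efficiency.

step 0: b <- 0                       {0,1,2,3,4,5,6,7}
step 1: eval (b < (2 + (tid // 4)))  {0,1,2,3,4,5,6,7}
step 2: c <- 6                       {0,1,2,3,4,5,6,7}
step 3: b <- (b + 1)                 {0,1,2,3,4,5,6,7}
step 4: eval (b < (2 + (tid // 4)))  {0,1,2,3,4,5,6,7}
step 5: c <- 6                       {0,1,2,3,4,5,6,7}
step 6: b <- (b + 1)                 {0,1,2,3,4,5,6,7}
step 7: eval (b < (2 + (tid // 4)))  {0,1,2,3,4,5,6,7}
step 8: c <- 6                       {4,5,6,7}
step 9: b <- (b + 1)                 {4,5,6,7}
step 10: eval (b < (2 + (tid // 4)))  {4,5,6,7}
step 11: b <- ((-6 + b) + (b // 2))   {0,1,2,3,4,5,6,7}
step 12: c <- (d + 0)                 {0,1,2,3,4,5,6,7}
step 13: d <- ((tid % 3) // 4)        {0,1,2,3,4,5,6,7}
step 14: eval ((c - d) <= 1)          {0,1,2,3,4,5,6,7}
step 15: c <- ((7 - tid) + (b % -3))  {0,1}
step 16: b <- (c - (b + 9))           {2,3,4,5,6,7}
step 17: c <- (6 + (c // -3))         {2,3,4,5,6,7}
step 18: d <- (1 * (c - tid))         {0,1,2,3,4,5,6,7}

Answer: 19 steps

c: 7,6,5,5,4,4,4,3
b: -3,-3,-4,-3,-3,-2,-1,0
d: 7,5,3,2,0,-1,-2,-4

steps = 19; useful = 130; efficiency = 130/152 = 65/76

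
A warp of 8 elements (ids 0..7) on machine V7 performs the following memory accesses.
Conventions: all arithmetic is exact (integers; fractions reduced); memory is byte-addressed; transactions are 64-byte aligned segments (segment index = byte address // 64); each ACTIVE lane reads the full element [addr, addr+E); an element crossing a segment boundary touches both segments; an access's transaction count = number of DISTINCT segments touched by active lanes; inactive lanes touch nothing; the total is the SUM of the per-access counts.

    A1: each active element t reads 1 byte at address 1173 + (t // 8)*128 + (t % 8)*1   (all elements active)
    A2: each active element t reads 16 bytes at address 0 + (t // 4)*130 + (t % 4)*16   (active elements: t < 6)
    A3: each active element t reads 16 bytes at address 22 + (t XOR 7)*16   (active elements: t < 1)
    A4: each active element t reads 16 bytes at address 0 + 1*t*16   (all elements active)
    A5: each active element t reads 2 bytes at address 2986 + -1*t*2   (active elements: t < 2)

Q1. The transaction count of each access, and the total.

A1: 1 transaction
A2: 2 transactions
A3: 1 transaction
A4: 2 transactions
A5: 1 transaction

Answer: 1,2,1,2,1; total 7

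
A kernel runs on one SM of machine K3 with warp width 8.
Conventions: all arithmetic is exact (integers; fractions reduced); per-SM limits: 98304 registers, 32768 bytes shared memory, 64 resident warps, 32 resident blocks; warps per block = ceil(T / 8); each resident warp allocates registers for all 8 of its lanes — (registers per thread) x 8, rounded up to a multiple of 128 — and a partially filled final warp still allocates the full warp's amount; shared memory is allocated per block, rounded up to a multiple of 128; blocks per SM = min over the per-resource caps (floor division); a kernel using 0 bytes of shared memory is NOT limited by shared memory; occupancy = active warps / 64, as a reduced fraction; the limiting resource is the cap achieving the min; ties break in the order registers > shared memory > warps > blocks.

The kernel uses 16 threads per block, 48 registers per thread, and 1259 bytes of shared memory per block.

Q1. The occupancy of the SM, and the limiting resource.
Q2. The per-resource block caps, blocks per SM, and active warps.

Answer: occupancy 25/32, limited by shared memory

registers: 128 blocks
shared memory: 25 blocks
warps: 32 blocks
blocks: 32 blocks

Answer: 25 blocks, 50 active warps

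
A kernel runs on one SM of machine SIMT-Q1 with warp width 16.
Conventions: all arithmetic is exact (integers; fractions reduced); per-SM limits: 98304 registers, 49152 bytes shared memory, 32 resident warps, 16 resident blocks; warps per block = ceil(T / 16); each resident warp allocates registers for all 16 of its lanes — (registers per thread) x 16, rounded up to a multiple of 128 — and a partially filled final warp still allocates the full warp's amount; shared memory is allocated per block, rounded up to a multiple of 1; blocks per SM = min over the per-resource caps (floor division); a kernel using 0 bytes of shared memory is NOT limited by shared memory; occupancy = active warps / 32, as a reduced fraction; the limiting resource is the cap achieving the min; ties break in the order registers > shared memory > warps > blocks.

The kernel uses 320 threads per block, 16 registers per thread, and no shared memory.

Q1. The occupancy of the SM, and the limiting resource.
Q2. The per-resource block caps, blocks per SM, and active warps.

Answer: occupancy 5/8, limited by warps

registers: 19 blocks
shared memory: no limit (kernel uses none)
warps: 1 block
blocks: 16 blocks

Answer: 1 block, 20 active warps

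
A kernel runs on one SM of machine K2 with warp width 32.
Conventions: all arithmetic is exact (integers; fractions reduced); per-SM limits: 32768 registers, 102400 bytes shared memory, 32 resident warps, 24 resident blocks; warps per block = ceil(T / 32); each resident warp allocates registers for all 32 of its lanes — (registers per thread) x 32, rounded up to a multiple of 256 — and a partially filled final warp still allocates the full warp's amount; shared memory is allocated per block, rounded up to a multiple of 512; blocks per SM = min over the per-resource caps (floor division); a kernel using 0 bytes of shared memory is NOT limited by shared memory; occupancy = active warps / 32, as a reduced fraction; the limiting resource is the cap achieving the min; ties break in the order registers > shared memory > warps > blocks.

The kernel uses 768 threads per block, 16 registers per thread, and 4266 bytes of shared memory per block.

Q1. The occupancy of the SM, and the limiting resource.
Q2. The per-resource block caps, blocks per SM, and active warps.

Answer: occupancy 3/4, limited by warps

registers: 2 blocks
shared memory: 22 blocks
warps: 1 block
blocks: 24 blocks

Answer: 1 block, 24 active warps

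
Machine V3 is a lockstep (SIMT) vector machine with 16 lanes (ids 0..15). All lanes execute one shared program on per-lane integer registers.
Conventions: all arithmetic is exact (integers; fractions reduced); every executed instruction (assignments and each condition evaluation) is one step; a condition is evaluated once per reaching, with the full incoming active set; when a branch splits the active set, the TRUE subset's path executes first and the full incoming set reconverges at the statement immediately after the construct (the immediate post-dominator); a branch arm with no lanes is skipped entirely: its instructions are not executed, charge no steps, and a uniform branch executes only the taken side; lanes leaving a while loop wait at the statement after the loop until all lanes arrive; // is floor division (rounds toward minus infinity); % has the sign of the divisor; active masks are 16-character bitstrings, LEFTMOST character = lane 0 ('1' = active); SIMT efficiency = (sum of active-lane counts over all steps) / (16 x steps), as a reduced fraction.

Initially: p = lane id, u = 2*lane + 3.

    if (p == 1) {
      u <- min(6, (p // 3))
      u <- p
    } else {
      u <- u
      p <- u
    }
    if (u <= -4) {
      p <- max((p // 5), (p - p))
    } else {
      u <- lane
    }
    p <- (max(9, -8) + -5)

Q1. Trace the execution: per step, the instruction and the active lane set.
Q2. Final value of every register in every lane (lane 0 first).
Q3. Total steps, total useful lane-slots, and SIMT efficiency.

step 0: eval (p == 1)                1111111111111111
step 1: u <- min(6, (p // 3))        0100000000000000
step 2: u <- p                       0100000000000000
step 3: u <- u                       1011111111111111
step 4: p <- u                       1011111111111111
step 5: eval (u <= -4)               1111111111111111
step 6: u <- lane                    1111111111111111
step 7: p <- (max(9, -8) + -5)       1111111111111111

Answer: 8 steps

p: 4,4,4,4,4,4,4,4,4,4,4,4,4,4,4,4
u: 0,1,2,3,4,5,6,7,8,9,10,11,12,13,14,15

steps = 8; useful = 96; efficiency = 96/128 = 3/4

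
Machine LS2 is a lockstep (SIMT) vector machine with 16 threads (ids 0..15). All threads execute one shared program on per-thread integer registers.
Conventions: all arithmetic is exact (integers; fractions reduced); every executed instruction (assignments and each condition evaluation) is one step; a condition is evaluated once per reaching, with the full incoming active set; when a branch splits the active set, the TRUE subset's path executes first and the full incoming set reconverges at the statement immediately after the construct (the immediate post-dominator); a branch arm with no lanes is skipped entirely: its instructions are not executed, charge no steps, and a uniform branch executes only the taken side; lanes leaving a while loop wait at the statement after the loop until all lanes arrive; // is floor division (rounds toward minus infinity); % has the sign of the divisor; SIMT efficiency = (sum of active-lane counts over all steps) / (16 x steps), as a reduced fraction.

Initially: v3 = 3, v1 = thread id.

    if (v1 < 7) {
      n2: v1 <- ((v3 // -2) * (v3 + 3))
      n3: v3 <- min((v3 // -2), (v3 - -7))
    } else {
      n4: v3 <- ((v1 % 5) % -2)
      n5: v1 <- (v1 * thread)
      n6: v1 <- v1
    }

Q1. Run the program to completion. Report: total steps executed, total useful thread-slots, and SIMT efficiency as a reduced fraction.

Answer: 6 steps, 57 useful, 19/32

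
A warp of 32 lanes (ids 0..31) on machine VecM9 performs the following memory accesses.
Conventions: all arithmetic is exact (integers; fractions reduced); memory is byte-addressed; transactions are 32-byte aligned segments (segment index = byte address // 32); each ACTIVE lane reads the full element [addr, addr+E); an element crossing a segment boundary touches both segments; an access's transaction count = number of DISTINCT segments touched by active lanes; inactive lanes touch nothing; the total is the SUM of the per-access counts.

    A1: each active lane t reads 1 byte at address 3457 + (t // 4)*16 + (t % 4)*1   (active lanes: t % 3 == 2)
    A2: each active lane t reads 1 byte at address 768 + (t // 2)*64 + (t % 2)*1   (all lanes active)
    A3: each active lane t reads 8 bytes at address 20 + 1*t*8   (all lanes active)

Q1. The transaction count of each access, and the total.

A1: 4 transactions
A2: 16 transactions
A3: 9 transactions

Answer: 4,16,9; total 29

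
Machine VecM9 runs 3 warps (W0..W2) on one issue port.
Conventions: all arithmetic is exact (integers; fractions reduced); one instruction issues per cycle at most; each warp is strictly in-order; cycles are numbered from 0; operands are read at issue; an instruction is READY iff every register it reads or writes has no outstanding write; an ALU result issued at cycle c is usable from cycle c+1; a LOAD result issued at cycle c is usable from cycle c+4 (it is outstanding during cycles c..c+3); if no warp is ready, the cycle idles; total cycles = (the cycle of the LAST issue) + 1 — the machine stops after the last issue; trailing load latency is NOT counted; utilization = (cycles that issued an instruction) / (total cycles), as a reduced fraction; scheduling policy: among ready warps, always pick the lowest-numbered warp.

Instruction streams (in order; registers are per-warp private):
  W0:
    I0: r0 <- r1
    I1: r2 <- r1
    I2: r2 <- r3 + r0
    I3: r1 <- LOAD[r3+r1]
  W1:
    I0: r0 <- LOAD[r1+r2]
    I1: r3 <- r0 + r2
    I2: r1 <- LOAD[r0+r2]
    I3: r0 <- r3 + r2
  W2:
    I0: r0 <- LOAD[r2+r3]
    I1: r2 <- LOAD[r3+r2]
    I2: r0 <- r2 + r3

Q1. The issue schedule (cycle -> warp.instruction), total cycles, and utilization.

cycle 0: W0.I0
cycle 1: W0.I1
cycle 2: W0.I2
cycle 3: W0.I3
cycle 4: W1.I0
cycle 5: W2.I0
cycle 6: W2.I1
cycle 7: idle
cycle 8: W1.I1
cycle 9: W1.I2
cycle 10: W1.I3
cycle 11: W2.I2

Answer: 12 cycles, utilization 11/12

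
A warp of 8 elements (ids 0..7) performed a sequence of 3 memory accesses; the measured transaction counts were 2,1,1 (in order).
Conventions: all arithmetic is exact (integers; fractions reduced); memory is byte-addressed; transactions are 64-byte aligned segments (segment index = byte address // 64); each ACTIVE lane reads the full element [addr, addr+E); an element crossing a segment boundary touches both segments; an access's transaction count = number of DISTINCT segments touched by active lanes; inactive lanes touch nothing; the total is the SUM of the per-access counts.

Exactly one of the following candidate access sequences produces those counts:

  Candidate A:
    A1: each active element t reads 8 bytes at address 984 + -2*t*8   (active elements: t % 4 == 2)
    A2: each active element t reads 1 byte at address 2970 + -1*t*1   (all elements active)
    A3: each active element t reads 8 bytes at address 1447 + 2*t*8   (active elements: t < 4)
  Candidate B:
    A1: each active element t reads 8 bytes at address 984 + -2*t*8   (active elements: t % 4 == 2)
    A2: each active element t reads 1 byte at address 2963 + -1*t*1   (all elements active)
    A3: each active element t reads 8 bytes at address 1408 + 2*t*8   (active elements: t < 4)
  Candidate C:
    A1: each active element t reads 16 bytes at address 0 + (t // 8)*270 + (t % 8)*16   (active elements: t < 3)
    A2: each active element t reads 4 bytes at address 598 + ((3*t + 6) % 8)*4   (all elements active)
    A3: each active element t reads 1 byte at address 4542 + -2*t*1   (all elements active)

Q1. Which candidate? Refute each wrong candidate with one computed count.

A: A3 gives 2 transactions, not 1
C: A1 gives 1 transaction, not 2
B: all counts match (2,1,1)

Answer: B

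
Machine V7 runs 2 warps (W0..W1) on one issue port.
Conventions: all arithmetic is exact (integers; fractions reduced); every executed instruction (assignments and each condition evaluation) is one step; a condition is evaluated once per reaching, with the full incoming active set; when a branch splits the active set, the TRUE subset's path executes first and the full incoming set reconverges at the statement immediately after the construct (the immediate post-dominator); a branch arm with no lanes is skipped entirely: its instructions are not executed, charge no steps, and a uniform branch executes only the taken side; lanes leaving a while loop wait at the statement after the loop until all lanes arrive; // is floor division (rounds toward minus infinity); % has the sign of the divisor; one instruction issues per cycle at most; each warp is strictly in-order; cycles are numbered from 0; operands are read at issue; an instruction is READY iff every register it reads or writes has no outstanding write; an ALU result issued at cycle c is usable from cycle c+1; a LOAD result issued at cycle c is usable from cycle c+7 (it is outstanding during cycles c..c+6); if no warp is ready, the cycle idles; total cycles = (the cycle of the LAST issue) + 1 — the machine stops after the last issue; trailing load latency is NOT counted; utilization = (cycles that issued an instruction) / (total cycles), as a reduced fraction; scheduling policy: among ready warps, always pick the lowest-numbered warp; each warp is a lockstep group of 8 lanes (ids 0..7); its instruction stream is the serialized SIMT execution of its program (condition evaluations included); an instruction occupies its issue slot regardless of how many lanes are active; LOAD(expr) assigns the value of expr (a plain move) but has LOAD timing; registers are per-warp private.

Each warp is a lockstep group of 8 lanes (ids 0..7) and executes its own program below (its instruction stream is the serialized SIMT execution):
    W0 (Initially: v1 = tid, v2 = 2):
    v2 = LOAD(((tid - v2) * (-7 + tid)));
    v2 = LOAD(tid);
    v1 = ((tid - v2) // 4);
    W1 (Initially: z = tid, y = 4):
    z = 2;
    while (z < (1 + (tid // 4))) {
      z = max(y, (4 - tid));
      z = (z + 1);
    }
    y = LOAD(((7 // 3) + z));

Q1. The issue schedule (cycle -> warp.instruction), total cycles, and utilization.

cycle 0: W0.I0
cycle 1: W1.I0
cycle 2: W1.I1
cycle 3: W1.I2
cycle 4: idle
cycle 5: idle
cycle 6: idle
cycle 7: W0.I1
cycle 8: idle
cycle 9: idle
cycle 10: idle
cycle 11: idle
cycle 12: idle
cycle 13: idle
cycle 14: W0.I2

Answer: 15 cycles, utilization 2/5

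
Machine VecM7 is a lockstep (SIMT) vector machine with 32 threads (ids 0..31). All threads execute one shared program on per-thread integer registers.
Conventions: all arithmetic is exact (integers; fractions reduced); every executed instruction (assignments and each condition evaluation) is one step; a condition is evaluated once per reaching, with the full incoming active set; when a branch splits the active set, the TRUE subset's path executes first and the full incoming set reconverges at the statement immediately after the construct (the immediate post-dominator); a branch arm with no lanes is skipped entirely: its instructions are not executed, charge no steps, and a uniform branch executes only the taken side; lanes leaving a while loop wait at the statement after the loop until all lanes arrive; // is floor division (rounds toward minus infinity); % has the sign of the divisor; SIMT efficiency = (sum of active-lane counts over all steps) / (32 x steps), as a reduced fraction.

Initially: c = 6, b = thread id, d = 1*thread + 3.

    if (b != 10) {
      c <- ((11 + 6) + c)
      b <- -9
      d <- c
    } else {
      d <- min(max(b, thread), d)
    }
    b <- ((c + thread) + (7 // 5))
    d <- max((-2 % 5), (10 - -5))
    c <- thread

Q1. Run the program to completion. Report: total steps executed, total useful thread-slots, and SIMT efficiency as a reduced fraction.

Answer: 8 steps, 222 useful, 111/128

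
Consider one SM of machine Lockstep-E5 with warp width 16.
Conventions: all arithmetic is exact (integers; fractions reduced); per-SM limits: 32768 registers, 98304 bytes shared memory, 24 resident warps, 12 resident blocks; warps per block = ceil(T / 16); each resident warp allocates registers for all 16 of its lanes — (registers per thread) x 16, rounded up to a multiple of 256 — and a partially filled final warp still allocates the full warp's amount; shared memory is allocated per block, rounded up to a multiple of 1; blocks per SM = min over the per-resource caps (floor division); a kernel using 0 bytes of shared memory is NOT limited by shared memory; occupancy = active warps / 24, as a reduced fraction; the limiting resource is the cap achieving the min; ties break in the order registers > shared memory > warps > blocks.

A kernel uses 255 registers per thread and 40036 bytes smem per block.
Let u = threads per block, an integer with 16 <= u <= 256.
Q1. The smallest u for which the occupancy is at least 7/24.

Answer: u = 49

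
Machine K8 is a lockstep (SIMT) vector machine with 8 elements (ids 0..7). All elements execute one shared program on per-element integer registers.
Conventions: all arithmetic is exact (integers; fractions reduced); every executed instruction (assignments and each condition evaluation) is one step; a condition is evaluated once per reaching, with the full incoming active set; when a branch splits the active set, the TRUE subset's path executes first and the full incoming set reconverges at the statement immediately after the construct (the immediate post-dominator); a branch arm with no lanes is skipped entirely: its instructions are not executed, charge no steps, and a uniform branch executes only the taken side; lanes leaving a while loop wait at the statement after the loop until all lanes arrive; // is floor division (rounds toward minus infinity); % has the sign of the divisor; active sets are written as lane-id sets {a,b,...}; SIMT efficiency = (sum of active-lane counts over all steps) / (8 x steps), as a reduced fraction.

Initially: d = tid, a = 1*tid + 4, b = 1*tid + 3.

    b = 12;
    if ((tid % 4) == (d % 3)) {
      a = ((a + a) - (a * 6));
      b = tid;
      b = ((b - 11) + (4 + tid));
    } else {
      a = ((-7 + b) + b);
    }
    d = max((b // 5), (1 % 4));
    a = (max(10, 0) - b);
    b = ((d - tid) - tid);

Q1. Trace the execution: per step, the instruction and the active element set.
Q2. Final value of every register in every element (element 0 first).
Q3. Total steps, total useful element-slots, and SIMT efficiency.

step 0: b <- 12                      {0,1,2,3,4,5,6,7}
step 1: eval ((tid % 4) == (d % 3))  {0,1,2,3,4,5,6,7}
step 2: a <- ((a + a) - (a * 6))     {0,1,2}
step 3: b <- tid                     {0,1,2}
step 4: b <- ((b - 11) + (4 + tid))  {0,1,2}
step 5: a <- ((-7 + b) + b)          {3,4,5,6,7}
step 6: d <- max((b // 5), (1 % 4))  {0,1,2,3,4,5,6,7}
step 7: a <- (max(10, 0) - b)        {0,1,2,3,4,5,6,7}
step 8: b <- ((d - tid) - tid)       {0,1,2,3,4,5,6,7}

Answer: 9 steps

d: 1,1,1,2,2,2,2,2
a: 17,15,13,-2,-2,-2,-2,-2
b: 1,-1,-3,-4,-6,-8,-10,-12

steps = 9; useful = 54; efficiency = 54/72 = 3/4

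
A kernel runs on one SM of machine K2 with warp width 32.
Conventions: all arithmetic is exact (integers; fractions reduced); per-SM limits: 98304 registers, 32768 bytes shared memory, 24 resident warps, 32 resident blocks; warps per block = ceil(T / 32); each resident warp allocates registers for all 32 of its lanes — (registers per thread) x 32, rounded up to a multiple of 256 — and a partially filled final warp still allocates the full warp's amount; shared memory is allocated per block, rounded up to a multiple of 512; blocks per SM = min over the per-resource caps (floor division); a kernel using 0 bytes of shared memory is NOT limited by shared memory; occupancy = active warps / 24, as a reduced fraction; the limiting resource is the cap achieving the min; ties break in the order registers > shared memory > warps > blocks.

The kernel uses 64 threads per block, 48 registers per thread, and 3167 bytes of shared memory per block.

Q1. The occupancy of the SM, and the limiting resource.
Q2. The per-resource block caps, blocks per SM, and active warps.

Answer: occupancy 3/4, limited by shared memory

registers: 32 blocks
shared memory: 9 blocks
warps: 12 blocks
blocks: 32 blocks

Answer: 9 blocks, 18 active warps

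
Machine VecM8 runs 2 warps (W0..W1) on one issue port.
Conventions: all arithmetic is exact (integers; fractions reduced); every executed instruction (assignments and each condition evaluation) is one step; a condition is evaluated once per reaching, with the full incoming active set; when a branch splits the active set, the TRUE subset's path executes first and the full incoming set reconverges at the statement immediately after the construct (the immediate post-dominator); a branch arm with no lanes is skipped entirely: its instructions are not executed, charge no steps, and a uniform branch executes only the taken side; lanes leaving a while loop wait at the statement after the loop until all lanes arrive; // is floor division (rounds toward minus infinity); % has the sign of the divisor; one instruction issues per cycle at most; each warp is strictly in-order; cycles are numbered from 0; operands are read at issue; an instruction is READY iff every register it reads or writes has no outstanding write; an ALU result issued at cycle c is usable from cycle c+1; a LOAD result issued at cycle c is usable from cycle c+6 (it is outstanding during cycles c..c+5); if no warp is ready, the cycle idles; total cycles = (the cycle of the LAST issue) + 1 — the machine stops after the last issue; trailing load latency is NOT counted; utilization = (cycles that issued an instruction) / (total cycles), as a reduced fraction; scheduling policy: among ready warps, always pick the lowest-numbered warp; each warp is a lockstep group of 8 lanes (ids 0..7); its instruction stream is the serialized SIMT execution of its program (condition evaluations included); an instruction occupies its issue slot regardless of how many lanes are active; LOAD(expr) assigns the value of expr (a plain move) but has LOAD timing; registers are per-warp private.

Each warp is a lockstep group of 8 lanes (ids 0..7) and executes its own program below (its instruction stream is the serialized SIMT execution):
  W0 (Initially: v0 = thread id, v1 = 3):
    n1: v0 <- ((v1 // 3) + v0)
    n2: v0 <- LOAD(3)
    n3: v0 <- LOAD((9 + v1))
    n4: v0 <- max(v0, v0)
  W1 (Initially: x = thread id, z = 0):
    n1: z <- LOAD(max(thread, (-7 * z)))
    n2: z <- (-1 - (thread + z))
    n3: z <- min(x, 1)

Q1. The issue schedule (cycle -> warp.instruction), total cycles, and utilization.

cycle 0: W0.I0
cycle 1: W0.I1
cycle 2: W1.I0
cycle 3: idle
cycle 4: idle
cycle 5: idle
cycle 6: idle
cycle 7: W0.I2
cycle 8: W1.I1
cycle 9: W1.I2
cycle 10: idle
cycle 11: idle
cycle 12: idle
cycle 13: W0.I3

Answer: 14 cycles, utilization 1/2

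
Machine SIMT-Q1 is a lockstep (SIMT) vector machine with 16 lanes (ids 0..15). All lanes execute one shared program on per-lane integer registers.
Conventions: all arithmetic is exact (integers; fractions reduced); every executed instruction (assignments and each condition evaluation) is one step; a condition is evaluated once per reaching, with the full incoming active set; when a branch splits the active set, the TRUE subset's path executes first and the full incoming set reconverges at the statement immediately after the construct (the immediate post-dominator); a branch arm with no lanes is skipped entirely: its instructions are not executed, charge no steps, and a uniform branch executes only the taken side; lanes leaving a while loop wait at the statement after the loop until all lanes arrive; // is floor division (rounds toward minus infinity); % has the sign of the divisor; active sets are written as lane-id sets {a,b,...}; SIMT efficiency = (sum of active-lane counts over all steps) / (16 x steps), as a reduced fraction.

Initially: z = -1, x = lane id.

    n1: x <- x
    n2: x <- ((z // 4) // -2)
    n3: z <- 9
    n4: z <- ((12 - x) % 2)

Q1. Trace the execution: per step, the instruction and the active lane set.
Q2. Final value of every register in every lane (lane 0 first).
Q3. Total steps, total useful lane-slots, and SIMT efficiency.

step 0: x <- x                       {0,1,2,3,4,5,6,7,8,9,10,11,12,13,14,15}
step 1: x <- ((z // 4) // -2)        {0,1,2,3,4,5,6,7,8,9,10,11,12,13,14,15}
step 2: z <- 9                       {0,1,2,3,4,5,6,7,8,9,10,11,12,13,14,15}
step 3: z <- ((12 - x) % 2)          {0,1,2,3,4,5,6,7,8,9,10,11,12,13,14,15}

Answer: 4 steps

z: 0,0,0,0,0,0,0,0,0,0,0,0,0,0,0,0
x: 0,0,0,0,0,0,0,0,0,0,0,0,0,0,0,0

steps = 4; useful = 64; efficiency = 64/64 = 1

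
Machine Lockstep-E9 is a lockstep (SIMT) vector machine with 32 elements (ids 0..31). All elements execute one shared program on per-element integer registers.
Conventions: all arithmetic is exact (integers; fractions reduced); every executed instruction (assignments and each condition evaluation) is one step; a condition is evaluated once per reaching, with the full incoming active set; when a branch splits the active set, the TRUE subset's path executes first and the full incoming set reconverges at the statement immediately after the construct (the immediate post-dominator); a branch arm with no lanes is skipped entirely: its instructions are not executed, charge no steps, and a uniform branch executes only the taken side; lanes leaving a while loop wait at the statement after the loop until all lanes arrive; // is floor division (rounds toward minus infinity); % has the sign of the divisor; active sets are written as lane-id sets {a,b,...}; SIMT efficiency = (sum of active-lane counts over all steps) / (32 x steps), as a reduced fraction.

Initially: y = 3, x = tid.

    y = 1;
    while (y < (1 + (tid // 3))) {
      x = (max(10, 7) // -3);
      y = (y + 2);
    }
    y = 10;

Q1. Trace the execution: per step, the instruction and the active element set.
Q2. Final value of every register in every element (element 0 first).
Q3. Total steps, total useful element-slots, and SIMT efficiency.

step 0: y <- 1                       {0,1,2,3,4,5,6,7,8,9,10,11,12,13,14,15,16,17,18,19,20,21,22,23,24,25,26,27,28,29,30,31}
step 1: eval (y < (1 + (tid // 3)))  {0,1,2,3,4,5,6,7,8,9,10,11,12,13,14,15,16,17,18,19,20,21,22,23,24,25,26,27,28,29,30,31}
step 2: x <- (max(10, 7) // -3)      {3,4,5,6,7,8,9,10,11,12,13,14,15,16,17,18,19,20,21,22,23,24,25,26,27,28,29,30,31}
step 3: y <- (y + 2)                 {3,4,5,6,7,8,9,10,11,12,13,14,15,16,17,18,19,20,21,22,23,24,25,26,27,28,29,30,31}
step 4: eval (y < (1 + (tid // 3)))  {3,4,5,6,7,8,9,10,11,12,13,14,15,16,17,18,19,20,21,22,23,24,25,26,27,28,29,30,31}
step 5: x <- (max(10, 7) // -3)      {9,10,11,12,13,14,15,16,17,18,19,20,21,22,23,24,25,26,27,28,29,30,31}
step 6: y <- (y + 2)                 {9,10,11,12,13,14,15,16,17,18,19,20,21,22,23,24,25,26,27,28,29,30,31}
step 7: eval (y < (1 + (tid // 3)))  {9,10,11,12,13,14,15,16,17,18,19,20,21,22,23,24,25,26,27,28,29,30,31}
step 8: x <- (max(10, 7) // -3)      {15,16,17,18,19,20,21,22,23,24,25,26,27,28,29,30,31}
step 9: y <- (y + 2)                 {15,16,17,18,19,20,21,22,23,24,25,26,27,28,29,30,31}
step 10: eval (y < (1 + (tid // 3)))  {15,16,17,18,19,20,21,22,23,24,25,26,27,28,29,30,31}
step 11: x <- (max(10, 7) // -3)      {21,22,23,24,25,26,27,28,29,30,31}
step 12: y <- (y + 2)                 {21,22,23,24,25,26,27,28,29,30,31}
step 13: eval (y < (1 + (tid // 3)))  {21,22,23,24,25,26,27,28,29,30,31}
step 14: x <- (max(10, 7) // -3)      {27,28,29,30,31}
step 15: y <- (y + 2)                 {27,28,29,30,31}
step 16: eval (y < (1 + (tid // 3)))  {27,28,29,30,31}
step 17: y <- 10                      {0,1,2,3,4,5,6,7,8,9,10,11,12,13,14,15,16,17,18,19,20,21,22,23,24,25,26,27,28,29,30,31}

Answer: 18 steps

y: 10,10,10,10,10,10,10,10,10,10,10,10,10,10,10,10,10,10,10,10,10,10,10,10,10,10,10,10,10,10,10,10
x: 0,1,2,-4,-4,-4,-4,-4,-4,-4,-4,-4,-4,-4,-4,-4,-4,-4,-4,-4,-4,-4,-4,-4,-4,-4,-4,-4,-4,-4,-4,-4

steps = 18; useful = 351; efficiency = 351/576 = 39/64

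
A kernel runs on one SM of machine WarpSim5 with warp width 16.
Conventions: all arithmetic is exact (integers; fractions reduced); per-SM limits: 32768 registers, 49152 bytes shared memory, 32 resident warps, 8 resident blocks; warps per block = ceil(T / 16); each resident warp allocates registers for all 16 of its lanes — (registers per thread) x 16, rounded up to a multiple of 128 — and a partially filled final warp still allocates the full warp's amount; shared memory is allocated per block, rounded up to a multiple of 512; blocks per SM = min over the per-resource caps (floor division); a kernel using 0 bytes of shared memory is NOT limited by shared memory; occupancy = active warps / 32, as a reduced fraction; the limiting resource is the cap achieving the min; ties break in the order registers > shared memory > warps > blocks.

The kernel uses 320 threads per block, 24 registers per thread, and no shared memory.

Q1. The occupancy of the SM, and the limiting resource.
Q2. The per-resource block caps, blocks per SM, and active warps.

Answer: occupancy 5/8, limited by warps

registers: 4 blocks
shared memory: no limit (kernel uses none)
warps: 1 block
blocks: 8 blocks

Answer: 1 block, 20 active warps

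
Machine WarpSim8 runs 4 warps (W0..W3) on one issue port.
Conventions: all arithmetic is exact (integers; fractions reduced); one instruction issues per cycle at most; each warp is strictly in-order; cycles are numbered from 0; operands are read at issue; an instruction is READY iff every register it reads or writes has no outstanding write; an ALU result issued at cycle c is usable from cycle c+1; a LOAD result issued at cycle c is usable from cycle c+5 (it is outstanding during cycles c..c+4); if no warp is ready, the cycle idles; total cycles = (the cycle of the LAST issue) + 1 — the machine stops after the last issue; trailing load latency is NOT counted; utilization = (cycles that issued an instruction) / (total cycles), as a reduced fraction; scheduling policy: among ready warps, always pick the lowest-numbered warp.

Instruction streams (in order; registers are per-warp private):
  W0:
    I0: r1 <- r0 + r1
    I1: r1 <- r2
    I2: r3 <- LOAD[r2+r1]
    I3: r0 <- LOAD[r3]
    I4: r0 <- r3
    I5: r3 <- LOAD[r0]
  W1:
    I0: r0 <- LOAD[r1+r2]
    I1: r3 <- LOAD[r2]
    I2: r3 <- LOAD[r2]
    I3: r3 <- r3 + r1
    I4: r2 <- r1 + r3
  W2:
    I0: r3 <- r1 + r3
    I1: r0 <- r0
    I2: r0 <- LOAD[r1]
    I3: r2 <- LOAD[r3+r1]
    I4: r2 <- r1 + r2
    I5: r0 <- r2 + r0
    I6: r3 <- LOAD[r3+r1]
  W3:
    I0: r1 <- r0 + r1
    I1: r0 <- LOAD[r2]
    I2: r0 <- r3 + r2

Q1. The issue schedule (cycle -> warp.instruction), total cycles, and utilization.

cycle 0: W0.I0
cycle 1: W0.I1
cycle 2: W0.I2
cycle 3: W1.I0
cycle 4: W1.I1
cycle 5: W2.I0
cycle 6: W2.I1
cycle 7: W0.I3
cycle 8: W2.I2
cycle 9: W1.I2
cycle 10: W2.I3
cycle 11: W3.I0
cycle 12: W0.I4
cycle 13: W0.I5
cycle 14: W1.I3
cycle 15: W1.I4
cycle 16: W2.I4
cycle 17: W2.I5
cycle 18: W2.I6
cycle 19: W3.I1
cycle 20: idle
cycle 21: idle
cycle 22: idle
cycle 23: idle
cycle 24: W3.I2

Answer: 25 cycles, utilization 21/25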